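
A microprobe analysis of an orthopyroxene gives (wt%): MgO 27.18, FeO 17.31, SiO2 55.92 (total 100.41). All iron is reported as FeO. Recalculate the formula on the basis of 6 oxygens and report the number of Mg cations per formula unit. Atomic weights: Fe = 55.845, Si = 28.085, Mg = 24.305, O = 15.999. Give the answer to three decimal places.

1.457 Mg apfu

MgO: 27.18/40.304 = 0.67437 mol → 0.67437 mol Mg, 0.67437 mol O.
FeO: 17.31/71.844 = 0.24094 mol → 0.24094 mol Fe, 0.24094 mol O.
SiO2: 55.92/60.083 = 0.93071 mol → 0.93071 mol Si, 1.86142 mol O.
Total oxygen = 2.77673 mol. Normalization factor = 6/2.77673 = 2.16082.
Mg per 6 O = 0.67437 × 2.16082 = 1.457.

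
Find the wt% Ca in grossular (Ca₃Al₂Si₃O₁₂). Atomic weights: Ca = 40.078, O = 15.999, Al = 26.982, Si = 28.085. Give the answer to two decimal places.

Formula mass = 3×40.078 + 2×26.982 + 3×28.085 + 12×15.999 = 450.441 g/mol, of which 120.234 g is Ca.
So Ca makes up 120.234/450.441 = 0.2669 of the mass, i.e. 26.69%.

26.69 wt%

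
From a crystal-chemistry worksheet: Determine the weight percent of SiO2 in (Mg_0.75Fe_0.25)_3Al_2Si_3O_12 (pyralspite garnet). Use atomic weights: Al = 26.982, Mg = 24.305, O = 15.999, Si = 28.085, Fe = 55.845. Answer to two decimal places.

M((Mg_0.75Fe_0.25)_3Al_2Si_3O_12) = 426.777 g/mol; M(SiO2) = 60.083 g/mol.
Moles SiO2 per formula unit = 3 Si ÷ 1 = 3.0000.
SiO2 fraction = (3.0000 × 60.083) / 426.777 = 180.249/426.777 = 0.4223.

42.23 wt%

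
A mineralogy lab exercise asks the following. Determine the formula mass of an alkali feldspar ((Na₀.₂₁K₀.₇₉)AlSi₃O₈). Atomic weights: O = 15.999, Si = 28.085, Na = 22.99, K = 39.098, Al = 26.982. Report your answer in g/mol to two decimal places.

274.94 g/mol

M = 0.21(22.99) + 0.79(39.098) + 1(26.982) + 3(28.085) + 8(15.999)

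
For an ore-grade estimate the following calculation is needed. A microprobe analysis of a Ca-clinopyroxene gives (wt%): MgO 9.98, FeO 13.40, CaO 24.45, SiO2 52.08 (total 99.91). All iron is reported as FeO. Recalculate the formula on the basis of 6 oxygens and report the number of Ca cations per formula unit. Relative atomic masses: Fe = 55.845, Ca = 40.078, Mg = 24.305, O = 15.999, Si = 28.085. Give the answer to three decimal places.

MgO: 9.98/40.304 = 0.24762 mol → 0.24762 mol Mg, 0.24762 mol O.
FeO: 13.40/71.844 = 0.18652 mol → 0.18652 mol Fe, 0.18652 mol O.
CaO: 24.45/56.077 = 0.43601 mol → 0.43601 mol Ca, 0.43601 mol O.
SiO2: 52.08/60.083 = 0.86680 mol → 0.86680 mol Si, 1.73360 mol O.
Total oxygen = 2.60375 mol. Normalization factor = 6/2.60375 = 2.30437.
Ca per 6 O = 0.43601 × 2.30437 = 1.005.

1.005 Ca apfu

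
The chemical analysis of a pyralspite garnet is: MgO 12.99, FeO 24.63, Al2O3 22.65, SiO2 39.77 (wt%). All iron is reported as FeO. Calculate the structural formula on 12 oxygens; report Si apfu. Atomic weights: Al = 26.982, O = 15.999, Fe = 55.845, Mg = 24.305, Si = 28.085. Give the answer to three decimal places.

MgO (M=40.304): mol = 0.32230; Mg = 0.32230, O = 0.32230.
FeO (M=71.844): mol = 0.34283; Fe = 0.34283, O = 0.34283.
Al2O3 (M=101.961): mol = 0.22214; Al = 0.44428, O = 0.66642.
SiO2 (M=60.083): mol = 0.66192; Si = 0.66192, O = 1.32384.
ΣO = 2.65539; factor = 12/ΣO = 4.51911.
Si apfu = 0.66192 × 4.51911 = 2.991.

2.991 Si apfu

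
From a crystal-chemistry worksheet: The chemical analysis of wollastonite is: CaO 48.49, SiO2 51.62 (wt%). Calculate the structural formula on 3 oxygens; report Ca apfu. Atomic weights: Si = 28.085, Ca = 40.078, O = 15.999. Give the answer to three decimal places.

1.004 Ca apfu

CaO: 48.49/56.077 = 0.86470 mol → 0.86470 mol Ca, 0.86470 mol O.
SiO2: 51.62/60.083 = 0.85914 mol → 0.85914 mol Si, 1.71828 mol O.
Total oxygen = 2.58298 mol. Normalization factor = 3/2.58298 = 1.16145.
Ca per 3 O = 0.86470 × 1.16145 = 1.004.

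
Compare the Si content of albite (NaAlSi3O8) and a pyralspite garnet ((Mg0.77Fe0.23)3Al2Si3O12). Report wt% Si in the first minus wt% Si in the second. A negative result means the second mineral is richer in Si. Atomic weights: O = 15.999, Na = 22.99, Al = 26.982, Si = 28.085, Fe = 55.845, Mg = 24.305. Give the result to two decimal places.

12.30 percentage points

Si in NaAlSi3O8: molar mass 262.219 g/mol; 3×28.085 = 84.255 g → 32.13 wt%.
Si in (Mg0.77Fe0.23)3Al2Si3O12: molar mass 424.885 g/mol; 3×28.085 = 84.255 g → 19.83 wt%.
Difference = 32.13 − 19.83 = 12.30 percentage points.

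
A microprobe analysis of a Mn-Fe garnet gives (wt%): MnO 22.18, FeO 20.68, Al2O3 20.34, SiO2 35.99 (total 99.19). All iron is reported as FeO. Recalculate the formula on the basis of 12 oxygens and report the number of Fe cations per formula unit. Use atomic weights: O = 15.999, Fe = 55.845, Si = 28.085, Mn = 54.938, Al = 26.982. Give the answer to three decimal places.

22.18 wt% MnO ÷ 70.937 g/mol = 0.31267 mol, giving 0.31267 Mn and 0.31267 O.
20.68 wt% FeO ÷ 71.844 g/mol = 0.28785 mol, giving 0.28785 Fe and 0.28785 O.
20.34 wt% Al2O3 ÷ 101.961 g/mol = 0.19949 mol, giving 0.39898 Al and 0.59847 O.
35.99 wt% SiO2 ÷ 60.083 g/mol = 0.59900 mol, giving 0.59900 Si and 1.19800 O.
Oxygen sums to 2.39699; scaling by 12/2.39699 = 5.00628 puts the formula on 12 O.
Fe: 0.28785 × 5.00628 = 1.441 atoms per formula unit.

1.441 Fe apfu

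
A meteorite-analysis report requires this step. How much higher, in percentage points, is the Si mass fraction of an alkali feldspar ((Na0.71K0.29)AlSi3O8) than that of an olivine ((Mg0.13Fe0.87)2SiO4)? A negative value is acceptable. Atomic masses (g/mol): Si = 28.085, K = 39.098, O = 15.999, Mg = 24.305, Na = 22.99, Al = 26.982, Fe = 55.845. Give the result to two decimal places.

Si in (Na0.71K0.29)AlSi3O8: molar mass 266.890 g/mol; 3×28.085 = 84.255 g → 31.57 wt%.
Si in (Mg0.13Fe0.87)2SiO4: molar mass 195.571 g/mol; 1×28.085 = 28.085 g → 14.36 wt%.
Difference = 31.57 − 14.36 = 17.21 percentage points.

17.21 percentage points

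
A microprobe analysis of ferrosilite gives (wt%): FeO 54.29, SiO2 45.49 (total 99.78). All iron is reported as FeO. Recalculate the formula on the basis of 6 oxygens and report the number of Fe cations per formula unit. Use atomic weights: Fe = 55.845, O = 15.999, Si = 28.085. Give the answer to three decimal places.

54.29 wt% FeO ÷ 71.844 g/mol = 0.75567 mol, giving 0.75567 Fe and 0.75567 O.
45.49 wt% SiO2 ÷ 60.083 g/mol = 0.75712 mol, giving 0.75712 Si and 1.51424 O.
Oxygen sums to 2.26991; scaling by 6/2.26991 = 2.64328 puts the formula on 6 O.
Fe: 0.75567 × 2.64328 = 1.997 atoms per formula unit.

1.997 Fe apfu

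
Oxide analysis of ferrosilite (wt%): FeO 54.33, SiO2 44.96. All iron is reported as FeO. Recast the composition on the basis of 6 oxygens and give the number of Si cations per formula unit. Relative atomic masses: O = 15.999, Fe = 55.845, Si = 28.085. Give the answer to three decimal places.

1.993 Si apfu

FeO (M=71.844): mol = 0.75622; Fe = 0.75622, O = 0.75622.
SiO2 (M=60.083): mol = 0.74830; Si = 0.74830, O = 1.49660.
ΣO = 2.25282; factor = 6/ΣO = 2.66333.
Si apfu = 0.74830 × 2.66333 = 1.993.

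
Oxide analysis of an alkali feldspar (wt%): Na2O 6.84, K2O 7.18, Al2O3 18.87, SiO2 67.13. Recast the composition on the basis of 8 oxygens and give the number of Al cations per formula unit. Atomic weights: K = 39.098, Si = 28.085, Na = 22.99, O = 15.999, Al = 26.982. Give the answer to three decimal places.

Na2O: 6.84/61.979 = 0.11036 mol → 0.22072 mol Na, 0.11036 mol O.
K2O: 7.18/94.195 = 0.07622 mol → 0.15244 mol K, 0.07622 mol O.
Al2O3: 18.87/101.961 = 0.18507 mol → 0.37014 mol Al, 0.55521 mol O.
SiO2: 67.13/60.083 = 1.11729 mol → 1.11729 mol Si, 2.23458 mol O.
Total oxygen = 2.97637 mol. Normalization factor = 8/2.97637 = 2.68784.
Al per 8 O = 0.37014 × 2.68784 = 0.995.

0.995 Al apfu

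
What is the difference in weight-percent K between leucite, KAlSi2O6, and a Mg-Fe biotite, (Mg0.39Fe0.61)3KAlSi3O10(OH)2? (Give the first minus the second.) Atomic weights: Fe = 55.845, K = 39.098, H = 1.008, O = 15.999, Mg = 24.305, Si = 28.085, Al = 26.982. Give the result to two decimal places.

9.68 percentage points

First mineral: 39.098 g K in 218.244 g formula = 17.91 wt% K.
Second mineral: 39.098 g K in 474.972 g formula = 8.23 wt% K.
17.91% − 8.23% gives a difference of 9.68 percentage points.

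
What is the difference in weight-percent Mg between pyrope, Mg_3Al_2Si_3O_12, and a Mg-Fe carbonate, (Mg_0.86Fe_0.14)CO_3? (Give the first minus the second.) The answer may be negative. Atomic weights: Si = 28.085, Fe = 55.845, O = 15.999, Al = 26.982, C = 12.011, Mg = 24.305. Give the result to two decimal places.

-5.47 percentage points

Mg in Mg_3Al_2Si_3O_12: molar mass 403.122 g/mol; 3×24.305 = 72.915 g → 18.09 wt%.
Mg in (Mg_0.86Fe_0.14)CO_3: molar mass 88.729 g/mol; 0.86×24.305 = 20.902 g → 23.56 wt%.
Difference = 18.09 − 23.56 = -5.47 percentage points.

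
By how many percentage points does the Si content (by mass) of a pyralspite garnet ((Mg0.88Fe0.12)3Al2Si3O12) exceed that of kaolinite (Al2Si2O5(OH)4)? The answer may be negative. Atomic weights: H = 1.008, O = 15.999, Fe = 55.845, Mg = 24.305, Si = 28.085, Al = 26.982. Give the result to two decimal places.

-1.43 percentage points

First mineral: 84.255 g Si in 414.476 g formula = 20.33 wt% Si.
Second mineral: 56.170 g Si in 258.157 g formula = 21.76 wt% Si.
20.33% − 21.76% gives a difference of -1.43 percentage points.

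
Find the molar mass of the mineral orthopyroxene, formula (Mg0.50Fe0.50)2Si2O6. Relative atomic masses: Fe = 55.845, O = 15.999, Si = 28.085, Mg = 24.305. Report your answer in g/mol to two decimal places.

M = 1*24.305 + 1*55.845 + 2*28.085 + 6*15.999

232.31 g/mol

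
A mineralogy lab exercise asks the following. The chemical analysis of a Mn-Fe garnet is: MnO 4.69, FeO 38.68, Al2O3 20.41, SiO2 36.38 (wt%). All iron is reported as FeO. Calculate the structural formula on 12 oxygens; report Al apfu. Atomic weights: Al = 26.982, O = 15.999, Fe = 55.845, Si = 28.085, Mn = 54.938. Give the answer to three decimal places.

1.988 Al apfu

MnO (M=70.937): mol = 0.06612; Mn = 0.06612, O = 0.06612.
FeO (M=71.844): mol = 0.53839; Fe = 0.53839, O = 0.53839.
Al2O3 (M=101.961): mol = 0.20017; Al = 0.40034, O = 0.60051.
SiO2 (M=60.083): mol = 0.60550; Si = 0.60550, O = 1.21100.
ΣO = 2.41602; factor = 12/ΣO = 4.96685.
Al apfu = 0.40034 × 4.96685 = 1.988.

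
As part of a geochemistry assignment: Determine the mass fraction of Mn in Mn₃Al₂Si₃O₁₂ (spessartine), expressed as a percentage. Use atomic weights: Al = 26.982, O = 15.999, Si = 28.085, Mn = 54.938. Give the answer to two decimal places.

33.29 mass %

M(Mn₃Al₂Si₃O₁₂) = 495.021 g/mol.
Mn contributes 3 × 54.938 = 164.814 g per mole.
164.814/495.021 = 0.3329 → 33.29%.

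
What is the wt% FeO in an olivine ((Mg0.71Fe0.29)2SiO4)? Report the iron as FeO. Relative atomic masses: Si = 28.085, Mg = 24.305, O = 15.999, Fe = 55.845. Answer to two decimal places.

26.21 wt%

Formula mass = 158.984 g/mol.
0.58 Fe → 0.5800 mol FeO per formula unit; M(FeO) = 71.844, so FeO mass = 41.670 g.
41.670/158.984 × 100 = 26.21 wt%.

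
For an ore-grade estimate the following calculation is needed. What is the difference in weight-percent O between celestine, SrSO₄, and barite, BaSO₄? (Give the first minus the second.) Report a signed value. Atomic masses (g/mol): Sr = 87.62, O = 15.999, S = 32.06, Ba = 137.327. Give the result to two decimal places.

O in SrSO₄: molar mass 183.676 g/mol; 4×15.999 = 63.996 g → 34.84 wt%.
O in BaSO₄: molar mass 233.383 g/mol; 4×15.999 = 63.996 g → 27.42 wt%.
Difference = 34.84 − 27.42 = 7.42 percentage points.

7.42 percentage points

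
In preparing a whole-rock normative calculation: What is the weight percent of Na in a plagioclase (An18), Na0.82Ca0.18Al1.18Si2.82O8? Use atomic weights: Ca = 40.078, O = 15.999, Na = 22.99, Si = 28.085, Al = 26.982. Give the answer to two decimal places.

7.11 wt%

Molar mass of Na0.82Ca0.18Al1.18Si2.82O8: 0.82*22.99 + 0.18*40.078 + 1.18*26.982 + 2.82*28.085 + 8*15.999 = 265.096 g/mol.
Mass of Na per formula unit: 0.82 × 22.99 = 18.852 g.
Weight fraction Na = 18.852 / 265.096 = 0.0711.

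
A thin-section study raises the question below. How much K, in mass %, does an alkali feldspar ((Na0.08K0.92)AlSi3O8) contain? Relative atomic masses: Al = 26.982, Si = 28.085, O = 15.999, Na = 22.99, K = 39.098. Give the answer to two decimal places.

12.98 mass %

Formula mass = 0.08*22.99 + 0.92*39.098 + 1*26.982 + 3*28.085 + 8*15.999 = 277.038 g/mol, of which 35.970 g is K.
So K makes up 35.970/277.038 = 0.1298 of the mass, i.e. 12.98%.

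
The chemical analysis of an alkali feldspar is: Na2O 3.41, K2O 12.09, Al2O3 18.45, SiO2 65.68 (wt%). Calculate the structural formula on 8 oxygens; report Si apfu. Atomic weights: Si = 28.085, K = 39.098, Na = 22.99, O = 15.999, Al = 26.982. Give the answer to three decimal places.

3.003 Si apfu

Na2O (M=61.979): mol = 0.05502; Na = 0.11004, O = 0.05502.
K2O (M=94.195): mol = 0.12835; K = 0.25670, O = 0.12835.
Al2O3 (M=101.961): mol = 0.18095; Al = 0.36190, O = 0.54285.
SiO2 (M=60.083): mol = 1.09315; Si = 1.09315, O = 2.18630.
ΣO = 2.91252; factor = 8/ΣO = 2.74676.
Si apfu = 1.09315 × 2.74676 = 3.003.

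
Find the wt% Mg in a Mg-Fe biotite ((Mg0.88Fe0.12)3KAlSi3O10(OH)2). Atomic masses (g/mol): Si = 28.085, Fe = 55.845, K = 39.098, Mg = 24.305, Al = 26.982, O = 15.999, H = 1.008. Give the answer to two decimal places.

14.97 wt%

M((Mg0.88Fe0.12)3KAlSi3O10(OH)2) = 428.608 g/mol.
Mg contributes 2.64 × 24.305 = 64.165 g per mole.
64.165/428.608 = 0.1497 → 14.97%.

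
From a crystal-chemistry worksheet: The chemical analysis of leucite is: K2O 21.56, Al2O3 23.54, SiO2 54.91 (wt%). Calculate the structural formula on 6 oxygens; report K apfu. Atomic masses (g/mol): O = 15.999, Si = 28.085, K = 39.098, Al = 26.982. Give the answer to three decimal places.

K2O: 21.56/94.195 = 0.22889 mol → 0.45778 mol K, 0.22889 mol O.
Al2O3: 23.54/101.961 = 0.23087 mol → 0.46174 mol Al, 0.69261 mol O.
SiO2: 54.91/60.083 = 0.91390 mol → 0.91390 mol Si, 1.82780 mol O.
Total oxygen = 2.74930 mol. Normalization factor = 6/2.74930 = 2.18237.
K per 6 O = 0.45778 × 2.18237 = 0.999.

0.999 K apfu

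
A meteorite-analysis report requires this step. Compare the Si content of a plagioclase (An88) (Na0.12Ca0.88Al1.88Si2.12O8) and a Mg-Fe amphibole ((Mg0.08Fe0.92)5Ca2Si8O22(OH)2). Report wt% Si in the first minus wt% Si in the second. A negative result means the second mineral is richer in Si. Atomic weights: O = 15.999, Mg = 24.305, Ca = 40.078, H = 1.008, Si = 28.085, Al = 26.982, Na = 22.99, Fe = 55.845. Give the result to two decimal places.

M(Na0.12Ca0.88Al1.88Si2.12O8) = 276.286 g/mol, so wt% Si = 59.540/276.286 × 100 = 21.55%.
M((Mg0.08Fe0.92)5Ca2Si8O22(OH)2) = 957.437 g/mol, so wt% Si = 224.680/957.437 × 100 = 23.47%.
21.55 − 23.47 = -1.92 pp.

-1.92 percentage points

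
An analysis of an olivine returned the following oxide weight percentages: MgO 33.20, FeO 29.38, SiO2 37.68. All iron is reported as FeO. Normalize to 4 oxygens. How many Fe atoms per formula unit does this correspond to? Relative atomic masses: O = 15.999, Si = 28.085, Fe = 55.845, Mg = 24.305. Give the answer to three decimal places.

0.658 Fe apfu

MgO (M=40.304): mol = 0.82374; Mg = 0.82374, O = 0.82374.
FeO (M=71.844): mol = 0.40894; Fe = 0.40894, O = 0.40894.
SiO2 (M=60.083): mol = 0.62713; Si = 0.62713, O = 1.25426.
ΣO = 2.48694; factor = 4/ΣO = 1.60840.
Fe apfu = 0.40894 × 1.60840 = 0.658.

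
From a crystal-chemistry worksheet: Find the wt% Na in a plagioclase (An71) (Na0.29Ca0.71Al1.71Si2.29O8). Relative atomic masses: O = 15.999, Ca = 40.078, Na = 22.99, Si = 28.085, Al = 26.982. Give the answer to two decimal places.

2.44 weight percent

Formula mass = 0.29*22.99 + 0.71*40.078 + 1.71*26.982 + 2.29*28.085 + 8*15.999 = 273.568 g/mol, of which 6.667 g is Na.
So Na makes up 6.667/273.568 = 0.0244 of the mass, i.e. 2.44%.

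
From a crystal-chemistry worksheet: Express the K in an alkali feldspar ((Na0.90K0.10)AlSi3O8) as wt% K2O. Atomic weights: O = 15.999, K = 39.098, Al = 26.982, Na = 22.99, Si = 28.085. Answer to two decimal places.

1.79 wt%

Molar mass of (Na0.90K0.10)AlSi3O8 = 0.90·22.99 + 0.10·39.098 + 1·26.982 + 3·28.085 + 8·15.999 = 263.830 g/mol.
Each formula unit contains 0.10 K, equivalent to 0.10/2 = 0.0500 mol K2O.
M(K2O) = 2×39.098 + 1×15.999 = 94.195 g/mol.
Mass of K2O per formula unit = 0.0500 × 94.195 = 4.710 g.
K2O wt% = 4.710 / 263.830 × 100 = 1.79%.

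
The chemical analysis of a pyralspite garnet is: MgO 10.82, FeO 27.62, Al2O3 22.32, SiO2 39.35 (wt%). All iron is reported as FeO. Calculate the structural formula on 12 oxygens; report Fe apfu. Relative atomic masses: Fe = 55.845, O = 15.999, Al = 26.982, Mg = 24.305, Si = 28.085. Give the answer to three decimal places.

MgO (M=40.304): mol = 0.26846; Mg = 0.26846, O = 0.26846.
FeO (M=71.844): mol = 0.38444; Fe = 0.38444, O = 0.38444.
Al2O3 (M=101.961): mol = 0.21891; Al = 0.43782, O = 0.65673.
SiO2 (M=60.083): mol = 0.65493; Si = 0.65493, O = 1.30986.
ΣO = 2.61949; factor = 12/ΣO = 4.58104.
Fe apfu = 0.38444 × 4.58104 = 1.761.

1.761 Fe apfu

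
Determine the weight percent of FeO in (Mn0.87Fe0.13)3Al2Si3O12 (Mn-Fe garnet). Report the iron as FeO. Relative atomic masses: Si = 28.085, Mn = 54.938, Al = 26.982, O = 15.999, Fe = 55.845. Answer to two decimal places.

M((Mn0.87Fe0.13)3Al2Si3O12) = 495.375 g/mol; M(FeO) = 71.844 g/mol.
Moles FeO per formula unit = 0.39 Fe ÷ 1 = 0.3900.
FeO fraction = (0.3900 × 71.844) / 495.375 = 28.019/495.375 = 0.0566.

5.66 wt%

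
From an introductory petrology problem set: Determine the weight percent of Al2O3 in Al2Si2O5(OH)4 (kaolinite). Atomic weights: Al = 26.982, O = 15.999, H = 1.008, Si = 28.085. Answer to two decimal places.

M(Al2Si2O5(OH)4) = 258.157 g/mol; M(Al2O3) = 101.961 g/mol.
Moles Al2O3 per formula unit = 2 Al ÷ 2 = 1.0000.
Al2O3 fraction = (1.0000 × 101.961) / 258.157 = 101.961/258.157 = 0.3950.

39.50 wt%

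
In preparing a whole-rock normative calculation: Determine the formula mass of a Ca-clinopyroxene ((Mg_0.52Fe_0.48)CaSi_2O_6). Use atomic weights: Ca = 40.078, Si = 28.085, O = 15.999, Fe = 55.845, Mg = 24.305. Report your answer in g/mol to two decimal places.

M = 0.52(24.305) + 0.48(55.845) + 1(40.078) + 2(28.085) + 6(15.999)

231.69 g/mol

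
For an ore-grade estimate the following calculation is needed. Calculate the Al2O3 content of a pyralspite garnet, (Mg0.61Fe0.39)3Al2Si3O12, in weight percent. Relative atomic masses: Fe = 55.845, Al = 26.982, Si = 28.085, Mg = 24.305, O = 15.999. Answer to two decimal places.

Formula mass = 440.024 g/mol.
2 Al → 1.0000 mol Al2O3 per formula unit; M(Al2O3) = 101.961, so Al2O3 mass = 101.961 g.
101.961/440.024 × 100 = 23.17 wt%.

23.17 wt%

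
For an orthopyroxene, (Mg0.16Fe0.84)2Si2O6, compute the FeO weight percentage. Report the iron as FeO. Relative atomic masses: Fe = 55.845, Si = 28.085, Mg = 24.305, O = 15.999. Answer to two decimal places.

Molar mass of (Mg0.16Fe0.84)2Si2O6 = 0.32*24.305 + 1.68*55.845 + 2*28.085 + 6*15.999 = 253.761 g/mol.
Each formula unit contains 1.68 Fe, equivalent to 1.68/1 = 1.6800 mol FeO.
M(FeO) = 1×55.845 + 1×15.999 = 71.844 g/mol.
Mass of FeO per formula unit = 1.6800 × 71.844 = 120.698 g.
FeO wt% = 120.698 / 253.761 × 100 = 47.56%.

47.56 wt%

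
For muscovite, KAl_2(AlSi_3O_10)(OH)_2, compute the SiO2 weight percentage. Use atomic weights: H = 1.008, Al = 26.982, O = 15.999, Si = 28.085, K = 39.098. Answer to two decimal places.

M(KAl_2(AlSi_3O_10)(OH)_2) = 398.303 g/mol; M(SiO2) = 60.083 g/mol.
Moles SiO2 per formula unit = 3 Si ÷ 1 = 3.0000.
SiO2 fraction = (3.0000 × 60.083) / 398.303 = 180.249/398.303 = 0.4525.

45.25 wt%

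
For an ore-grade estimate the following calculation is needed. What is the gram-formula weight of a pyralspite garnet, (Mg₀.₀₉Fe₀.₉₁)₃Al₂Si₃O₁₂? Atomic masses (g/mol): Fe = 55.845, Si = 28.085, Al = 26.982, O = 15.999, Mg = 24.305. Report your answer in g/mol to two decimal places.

489.23 g/mol

M = 0.27·24.305 + 2.73·55.845 + 2·26.982 + 3·28.085 + 12·15.999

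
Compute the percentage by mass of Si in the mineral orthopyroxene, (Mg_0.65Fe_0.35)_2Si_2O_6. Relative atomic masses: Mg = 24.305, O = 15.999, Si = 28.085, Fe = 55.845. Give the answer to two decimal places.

Formula mass = 1.30×24.305 + 0.70×55.845 + 2×28.085 + 6×15.999 = 222.852 g/mol, of which 56.170 g is Si.
So Si makes up 56.170/222.852 = 0.2521 of the mass, i.e. 25.21%.

25.21 mass %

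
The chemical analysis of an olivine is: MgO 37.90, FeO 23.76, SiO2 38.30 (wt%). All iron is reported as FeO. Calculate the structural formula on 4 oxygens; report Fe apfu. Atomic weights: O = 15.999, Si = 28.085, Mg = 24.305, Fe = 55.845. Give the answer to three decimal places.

MgO (M=40.304): mol = 0.94035; Mg = 0.94035, O = 0.94035.
FeO (M=71.844): mol = 0.33072; Fe = 0.33072, O = 0.33072.
SiO2 (M=60.083): mol = 0.63745; Si = 0.63745, O = 1.27490.
ΣO = 2.54597; factor = 4/ΣO = 1.57111.
Fe apfu = 0.33072 × 1.57111 = 0.520.

0.520 Fe apfu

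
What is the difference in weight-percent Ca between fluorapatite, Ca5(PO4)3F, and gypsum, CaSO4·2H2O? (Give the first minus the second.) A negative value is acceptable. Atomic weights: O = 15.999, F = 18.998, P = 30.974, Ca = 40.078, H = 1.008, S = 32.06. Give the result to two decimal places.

First mineral: 200.390 g Ca in 504.298 g formula = 39.74 wt% Ca.
Second mineral: 40.078 g Ca in 172.164 g formula = 23.28 wt% Ca.
39.74% − 23.28% gives a difference of 16.46 percentage points.

16.46 percentage points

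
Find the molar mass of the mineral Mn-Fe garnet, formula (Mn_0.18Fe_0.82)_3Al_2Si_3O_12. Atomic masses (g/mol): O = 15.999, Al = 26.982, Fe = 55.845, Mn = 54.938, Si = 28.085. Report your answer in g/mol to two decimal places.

497.25 g/mol

M = 0.54·54.938 + 2.46·55.845 + 2·26.982 + 3·28.085 + 12·15.999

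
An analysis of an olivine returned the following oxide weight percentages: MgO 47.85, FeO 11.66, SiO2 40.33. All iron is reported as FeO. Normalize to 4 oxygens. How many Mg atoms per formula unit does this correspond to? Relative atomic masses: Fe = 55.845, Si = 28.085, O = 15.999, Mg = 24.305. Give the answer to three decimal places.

47.85 wt% MgO ÷ 40.304 g/mol = 1.18723 mol, giving 1.18723 Mg and 1.18723 O.
11.66 wt% FeO ÷ 71.844 g/mol = 0.16230 mol, giving 0.16230 Fe and 0.16230 O.
40.33 wt% SiO2 ÷ 60.083 g/mol = 0.67124 mol, giving 0.67124 Si and 1.34248 O.
Oxygen sums to 2.69201; scaling by 4/2.69201 = 1.48588 puts the formula on 4 O.
Mg: 1.18723 × 1.48588 = 1.764 atoms per formula unit.

1.764 Mg apfu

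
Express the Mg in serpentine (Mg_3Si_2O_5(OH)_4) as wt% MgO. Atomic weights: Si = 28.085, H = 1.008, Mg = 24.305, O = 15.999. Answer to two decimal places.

M(Mg_3Si_2O_5(OH)_4) = 277.108 g/mol; M(MgO) = 40.304 g/mol.
Moles MgO per formula unit = 3 Mg ÷ 1 = 3.0000.
MgO fraction = (3.0000 × 40.304) / 277.108 = 120.912/277.108 = 0.4363.

43.63 wt%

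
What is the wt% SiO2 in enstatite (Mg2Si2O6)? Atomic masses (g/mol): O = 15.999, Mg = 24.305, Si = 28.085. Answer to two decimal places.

59.85 wt%

Molar mass of Mg2Si2O6 = 2·24.305 + 2·28.085 + 6·15.999 = 200.774 g/mol.
Each formula unit contains 2 Si, equivalent to 2/1 = 2.0000 mol SiO2.
M(SiO2) = 1×28.085 + 2×15.999 = 60.083 g/mol.
Mass of SiO2 per formula unit = 2.0000 × 60.083 = 120.166 g.
SiO2 wt% = 120.166 / 200.774 × 100 = 59.85%.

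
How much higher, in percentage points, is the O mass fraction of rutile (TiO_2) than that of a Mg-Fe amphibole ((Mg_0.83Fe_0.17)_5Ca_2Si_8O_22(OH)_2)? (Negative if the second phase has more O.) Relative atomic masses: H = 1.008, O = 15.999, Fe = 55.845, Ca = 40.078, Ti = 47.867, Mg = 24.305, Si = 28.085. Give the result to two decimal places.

First mineral: 31.998 g O in 79.865 g formula = 40.07 wt% O.
Second mineral: 383.976 g O in 839.162 g formula = 45.76 wt% O.
40.07% − 45.76% gives a difference of -5.69 percentage points.

-5.69 percentage points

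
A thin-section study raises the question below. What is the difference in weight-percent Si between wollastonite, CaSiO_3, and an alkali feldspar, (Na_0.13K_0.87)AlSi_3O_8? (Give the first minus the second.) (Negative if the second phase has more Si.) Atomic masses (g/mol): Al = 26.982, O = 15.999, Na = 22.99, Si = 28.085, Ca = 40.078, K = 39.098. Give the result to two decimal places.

First mineral: 28.085 g Si in 116.160 g formula = 24.18 wt% Si.
Second mineral: 84.255 g Si in 276.233 g formula = 30.50 wt% Si.
24.18% − 30.50% gives a difference of -6.32 percentage points.

-6.32 percentage points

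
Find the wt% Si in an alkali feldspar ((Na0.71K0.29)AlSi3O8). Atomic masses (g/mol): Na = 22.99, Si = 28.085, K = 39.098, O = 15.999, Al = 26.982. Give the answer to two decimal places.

31.57 wt%

Molar mass of (Na0.71K0.29)AlSi3O8: 0.71*22.99 + 0.29*39.098 + 1*26.982 + 3*28.085 + 8*15.999 = 266.890 g/mol.
Mass of Si per formula unit: 3 × 28.085 = 84.255 g.
Weight fraction Si = 84.255 / 266.890 = 0.3157.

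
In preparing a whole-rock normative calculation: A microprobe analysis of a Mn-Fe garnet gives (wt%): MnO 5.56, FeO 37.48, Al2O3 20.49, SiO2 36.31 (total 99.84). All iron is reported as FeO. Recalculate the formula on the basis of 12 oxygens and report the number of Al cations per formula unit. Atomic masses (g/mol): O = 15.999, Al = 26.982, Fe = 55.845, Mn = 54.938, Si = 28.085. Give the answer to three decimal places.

2.000 Al apfu

5.56 wt% MnO ÷ 70.937 g/mol = 0.07838 mol, giving 0.07838 Mn and 0.07838 O.
37.48 wt% FeO ÷ 71.844 g/mol = 0.52169 mol, giving 0.52169 Fe and 0.52169 O.
20.49 wt% Al2O3 ÷ 101.961 g/mol = 0.20096 mol, giving 0.40192 Al and 0.60288 O.
36.31 wt% SiO2 ÷ 60.083 g/mol = 0.60433 mol, giving 0.60433 Si and 1.20866 O.
Oxygen sums to 2.41161; scaling by 12/2.41161 = 4.97593 puts the formula on 12 O.
Al: 0.40192 × 4.97593 = 2.000 atoms per formula unit.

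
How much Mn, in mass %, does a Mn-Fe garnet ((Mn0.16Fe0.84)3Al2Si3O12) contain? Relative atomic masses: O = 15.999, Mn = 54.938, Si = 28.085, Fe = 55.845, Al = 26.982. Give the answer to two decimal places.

M((Mn0.16Fe0.84)3Al2Si3O12) = 497.307 g/mol.
Mn contributes 0.48 × 54.938 = 26.370 g per mole.
26.370/497.307 = 0.0530 → 5.30%.

5.30 mass %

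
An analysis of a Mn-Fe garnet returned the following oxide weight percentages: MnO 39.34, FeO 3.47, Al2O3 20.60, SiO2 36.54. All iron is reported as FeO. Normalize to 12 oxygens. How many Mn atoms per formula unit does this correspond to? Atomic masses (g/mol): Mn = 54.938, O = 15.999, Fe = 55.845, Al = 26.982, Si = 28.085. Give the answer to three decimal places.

2.744 Mn apfu

39.34 wt% MnO ÷ 70.937 g/mol = 0.55458 mol, giving 0.55458 Mn and 0.55458 O.
3.47 wt% FeO ÷ 71.844 g/mol = 0.04830 mol, giving 0.04830 Fe and 0.04830 O.
20.60 wt% Al2O3 ÷ 101.961 g/mol = 0.20204 mol, giving 0.40408 Al and 0.60612 O.
36.54 wt% SiO2 ÷ 60.083 g/mol = 0.60816 mol, giving 0.60816 Si and 1.21632 O.
Oxygen sums to 2.42532; scaling by 12/2.42532 = 4.94780 puts the formula on 12 O.
Mn: 0.55458 × 4.94780 = 2.744 atoms per formula unit.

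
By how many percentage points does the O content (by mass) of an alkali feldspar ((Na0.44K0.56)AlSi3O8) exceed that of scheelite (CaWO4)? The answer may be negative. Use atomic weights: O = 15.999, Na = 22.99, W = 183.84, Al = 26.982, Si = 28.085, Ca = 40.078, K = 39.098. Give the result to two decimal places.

24.96 percentage points

First mineral: 127.992 g O in 271.239 g formula = 47.19 wt% O.
Second mineral: 63.996 g O in 287.914 g formula = 22.23 wt% O.
47.19% − 22.23% gives a difference of 24.96 percentage points.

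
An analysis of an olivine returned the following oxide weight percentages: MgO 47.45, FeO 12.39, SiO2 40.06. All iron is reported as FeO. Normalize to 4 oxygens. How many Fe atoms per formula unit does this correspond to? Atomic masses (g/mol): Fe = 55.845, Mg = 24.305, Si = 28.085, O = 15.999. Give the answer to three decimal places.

47.45 wt% MgO ÷ 40.304 g/mol = 1.17730 mol, giving 1.17730 Mg and 1.17730 O.
12.39 wt% FeO ÷ 71.844 g/mol = 0.17246 mol, giving 0.17246 Fe and 0.17246 O.
40.06 wt% SiO2 ÷ 60.083 g/mol = 0.66674 mol, giving 0.66674 Si and 1.33348 O.
Oxygen sums to 2.68324; scaling by 4/2.68324 = 1.49074 puts the formula on 4 O.
Fe: 0.17246 × 1.49074 = 0.257 atoms per formula unit.

0.257 Fe apfu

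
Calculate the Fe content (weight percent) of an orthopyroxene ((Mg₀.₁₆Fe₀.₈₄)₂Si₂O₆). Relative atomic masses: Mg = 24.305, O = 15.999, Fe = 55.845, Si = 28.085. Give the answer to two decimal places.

M((Mg₀.₁₆Fe₀.₈₄)₂Si₂O₆) = 253.761 g/mol.
Fe contributes 1.68 × 55.845 = 93.820 g per mole.
93.820/253.761 = 0.3697 → 36.97%.

36.97 weight percent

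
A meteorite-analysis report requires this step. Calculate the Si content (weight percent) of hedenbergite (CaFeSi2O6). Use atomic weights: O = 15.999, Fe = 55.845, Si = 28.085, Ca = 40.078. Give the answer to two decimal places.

Molar mass of CaFeSi2O6: 1·40.078 + 1·55.845 + 2·28.085 + 6·15.999 = 248.087 g/mol.
Mass of Si per formula unit: 2 × 28.085 = 56.170 g.
Weight fraction Si = 56.170 / 248.087 = 0.2264.

22.64 weight percent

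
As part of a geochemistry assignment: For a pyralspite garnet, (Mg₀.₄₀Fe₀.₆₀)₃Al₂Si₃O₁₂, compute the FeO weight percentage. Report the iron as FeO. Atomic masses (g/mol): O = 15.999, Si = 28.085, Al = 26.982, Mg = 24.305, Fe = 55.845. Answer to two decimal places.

Formula mass = 459.894 g/mol.
1.80 Fe → 1.8000 mol FeO per formula unit; M(FeO) = 71.844, so FeO mass = 129.319 g.
129.319/459.894 × 100 = 28.12 wt%.

28.12 wt%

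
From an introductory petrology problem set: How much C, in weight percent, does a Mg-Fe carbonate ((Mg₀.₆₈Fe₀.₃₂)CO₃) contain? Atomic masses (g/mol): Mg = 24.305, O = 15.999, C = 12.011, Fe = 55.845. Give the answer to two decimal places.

12.72 weight percent

Molar mass of (Mg₀.₆₈Fe₀.₃₂)CO₃: 0.68*24.305 + 0.32*55.845 + 1*12.011 + 3*15.999 = 94.406 g/mol.
Mass of C per formula unit: 1 × 12.011 = 12.011 g.
Weight fraction C = 12.011 / 94.406 = 0.1272.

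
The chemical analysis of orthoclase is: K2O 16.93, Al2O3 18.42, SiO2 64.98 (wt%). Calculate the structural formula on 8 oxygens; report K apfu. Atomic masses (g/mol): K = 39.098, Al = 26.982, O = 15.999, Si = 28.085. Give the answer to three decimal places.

16.93 wt% K2O ÷ 94.195 g/mol = 0.17973 mol, giving 0.35946 K and 0.17973 O.
18.42 wt% Al2O3 ÷ 101.961 g/mol = 0.18066 mol, giving 0.36132 Al and 0.54198 O.
64.98 wt% SiO2 ÷ 60.083 g/mol = 1.08150 mol, giving 1.08150 Si and 2.16300 O.
Oxygen sums to 2.88471; scaling by 8/2.88471 = 2.77324 puts the formula on 8 O.
K: 0.35946 × 2.77324 = 0.997 atoms per formula unit.

0.997 K apfu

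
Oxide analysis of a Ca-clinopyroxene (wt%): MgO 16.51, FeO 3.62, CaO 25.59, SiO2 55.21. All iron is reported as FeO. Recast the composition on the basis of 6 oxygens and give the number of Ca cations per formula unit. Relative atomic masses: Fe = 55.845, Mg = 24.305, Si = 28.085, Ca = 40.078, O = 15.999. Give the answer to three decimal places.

MgO: 16.51/40.304 = 0.40964 mol → 0.40964 mol Mg, 0.40964 mol O.
FeO: 3.62/71.844 = 0.05039 mol → 0.05039 mol Fe, 0.05039 mol O.
CaO: 25.59/56.077 = 0.45634 mol → 0.45634 mol Ca, 0.45634 mol O.
SiO2: 55.21/60.083 = 0.91890 mol → 0.91890 mol Si, 1.83780 mol O.
Total oxygen = 2.75417 mol. Normalization factor = 6/2.75417 = 2.17851.
Ca per 6 O = 0.45634 × 2.17851 = 0.994.

0.994 Ca apfu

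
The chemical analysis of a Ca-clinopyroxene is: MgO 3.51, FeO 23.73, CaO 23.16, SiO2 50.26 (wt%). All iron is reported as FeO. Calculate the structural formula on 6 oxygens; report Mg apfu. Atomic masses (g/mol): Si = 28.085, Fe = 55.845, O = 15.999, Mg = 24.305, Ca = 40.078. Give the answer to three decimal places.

0.209 Mg apfu

MgO (M=40.304): mol = 0.08709; Mg = 0.08709, O = 0.08709.
FeO (M=71.844): mol = 0.33030; Fe = 0.33030, O = 0.33030.
CaO (M=56.077): mol = 0.41300; Ca = 0.41300, O = 0.41300.
SiO2 (M=60.083): mol = 0.83651; Si = 0.83651, O = 1.67302.
ΣO = 2.50341; factor = 6/ΣO = 2.39673.
Mg apfu = 0.08709 × 2.39673 = 0.209.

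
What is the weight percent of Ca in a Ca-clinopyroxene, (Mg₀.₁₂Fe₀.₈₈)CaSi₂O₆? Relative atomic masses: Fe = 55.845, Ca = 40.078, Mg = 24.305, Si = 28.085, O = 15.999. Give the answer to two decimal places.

16.41 mass %

M((Mg₀.₁₂Fe₀.₈₈)CaSi₂O₆) = 244.302 g/mol.
Ca contributes 1 × 40.078 = 40.078 g per mole.
40.078/244.302 = 0.1641 → 16.41%.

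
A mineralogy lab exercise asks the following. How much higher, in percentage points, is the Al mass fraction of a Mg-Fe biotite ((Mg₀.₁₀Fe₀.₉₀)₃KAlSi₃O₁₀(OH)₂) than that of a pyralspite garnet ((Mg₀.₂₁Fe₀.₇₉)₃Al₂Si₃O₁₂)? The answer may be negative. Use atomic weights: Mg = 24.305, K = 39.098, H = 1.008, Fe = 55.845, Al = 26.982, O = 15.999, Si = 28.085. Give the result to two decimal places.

First mineral: 26.982 g Al in 502.412 g formula = 5.37 wt% Al.
Second mineral: 53.964 g Al in 477.872 g formula = 11.29 wt% Al.
5.37% − 11.29% gives a difference of -5.92 percentage points.

-5.92 percentage points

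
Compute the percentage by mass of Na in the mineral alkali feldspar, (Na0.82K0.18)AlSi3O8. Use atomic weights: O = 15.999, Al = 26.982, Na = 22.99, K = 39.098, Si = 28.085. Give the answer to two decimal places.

Molar mass of (Na0.82K0.18)AlSi3O8: 0.82*22.99 + 0.18*39.098 + 1*26.982 + 3*28.085 + 8*15.999 = 265.118 g/mol.
Mass of Na per formula unit: 0.82 × 22.99 = 18.852 g.
Weight fraction Na = 18.852 / 265.118 = 0.0711.

7.11 wt%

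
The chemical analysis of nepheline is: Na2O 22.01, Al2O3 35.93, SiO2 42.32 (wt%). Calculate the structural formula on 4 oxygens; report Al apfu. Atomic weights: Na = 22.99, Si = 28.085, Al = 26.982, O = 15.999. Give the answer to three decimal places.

0.999 Al apfu

Na2O: 22.01/61.979 = 0.35512 mol → 0.71024 mol Na, 0.35512 mol O.
Al2O3: 35.93/101.961 = 0.35239 mol → 0.70478 mol Al, 1.05717 mol O.
SiO2: 42.32/60.083 = 0.70436 mol → 0.70436 mol Si, 1.40872 mol O.
Total oxygen = 2.82101 mol. Normalization factor = 4/2.82101 = 1.41793.
Al per 4 O = 0.70478 × 1.41793 = 0.999.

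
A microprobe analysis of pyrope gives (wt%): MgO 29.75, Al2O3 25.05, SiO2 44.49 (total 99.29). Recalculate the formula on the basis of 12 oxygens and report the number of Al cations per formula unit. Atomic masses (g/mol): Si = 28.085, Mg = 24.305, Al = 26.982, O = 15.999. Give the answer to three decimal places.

1.995 Al apfu

MgO (M=40.304): mol = 0.73814; Mg = 0.73814, O = 0.73814.
Al2O3 (M=101.961): mol = 0.24568; Al = 0.49136, O = 0.73704.
SiO2 (M=60.083): mol = 0.74048; Si = 0.74048, O = 1.48096.
ΣO = 2.95614; factor = 12/ΣO = 4.05935.
Al apfu = 0.49136 × 4.05935 = 1.995.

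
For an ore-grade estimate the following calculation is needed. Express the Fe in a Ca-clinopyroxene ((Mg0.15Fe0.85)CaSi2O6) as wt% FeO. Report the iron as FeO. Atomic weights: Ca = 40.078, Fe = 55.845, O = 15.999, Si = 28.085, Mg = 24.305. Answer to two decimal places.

25.09 wt%

Molar mass of (Mg0.15Fe0.85)CaSi2O6 = 0.15×24.305 + 0.85×55.845 + 1×40.078 + 2×28.085 + 6×15.999 = 243.356 g/mol.
Each formula unit contains 0.85 Fe, equivalent to 0.85/1 = 0.8500 mol FeO.
M(FeO) = 1×55.845 + 1×15.999 = 71.844 g/mol.
Mass of FeO per formula unit = 0.8500 × 71.844 = 61.067 g.
FeO wt% = 61.067 / 243.356 × 100 = 25.09%.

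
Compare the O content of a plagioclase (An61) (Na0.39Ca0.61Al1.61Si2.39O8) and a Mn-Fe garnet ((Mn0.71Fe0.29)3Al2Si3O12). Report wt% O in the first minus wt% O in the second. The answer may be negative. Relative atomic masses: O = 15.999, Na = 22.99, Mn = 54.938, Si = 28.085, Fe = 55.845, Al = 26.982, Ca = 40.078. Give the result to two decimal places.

8.34 percentage points

M(Na0.39Ca0.61Al1.61Si2.39O8) = 271.970 g/mol, so wt% O = 127.992/271.970 × 100 = 47.06%.
M((Mn0.71Fe0.29)3Al2Si3O12) = 495.810 g/mol, so wt% O = 191.988/495.810 × 100 = 38.72%.
47.06 − 38.72 = 8.34 pp.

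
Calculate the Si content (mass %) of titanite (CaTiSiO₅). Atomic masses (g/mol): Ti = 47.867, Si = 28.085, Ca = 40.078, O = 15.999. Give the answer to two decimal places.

14.33 mass %

M(CaTiSiO₅) = 196.025 g/mol.
Si contributes 1 × 28.085 = 28.085 g per mole.
28.085/196.025 = 0.1433 → 14.33%.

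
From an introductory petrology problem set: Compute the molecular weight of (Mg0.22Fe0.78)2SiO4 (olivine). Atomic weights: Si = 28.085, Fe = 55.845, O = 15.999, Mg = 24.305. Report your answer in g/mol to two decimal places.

189.89 g/mol

The formula mass is the sum 0.44×24.305 + 1.56×55.845 + 1×28.085 + 4×15.999.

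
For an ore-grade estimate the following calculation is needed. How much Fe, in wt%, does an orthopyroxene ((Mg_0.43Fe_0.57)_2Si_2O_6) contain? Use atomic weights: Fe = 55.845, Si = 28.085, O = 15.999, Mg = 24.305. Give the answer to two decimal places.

Molar mass of (Mg_0.43Fe_0.57)_2Si_2O_6: 0.86×24.305 + 1.14×55.845 + 2×28.085 + 6×15.999 = 236.730 g/mol.
Mass of Fe per formula unit: 1.14 × 55.845 = 63.663 g.
Weight fraction Fe = 63.663 / 236.730 = 0.2689.

26.89 wt%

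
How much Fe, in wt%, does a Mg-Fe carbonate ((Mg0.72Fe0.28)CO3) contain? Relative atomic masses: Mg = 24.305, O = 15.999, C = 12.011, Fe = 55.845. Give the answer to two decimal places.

16.79 wt%

Formula mass = 0.72·24.305 + 0.28·55.845 + 1·12.011 + 3·15.999 = 93.144 g/mol, of which 15.637 g is Fe.
So Fe makes up 15.637/93.144 = 0.1679 of the mass, i.e. 16.79%.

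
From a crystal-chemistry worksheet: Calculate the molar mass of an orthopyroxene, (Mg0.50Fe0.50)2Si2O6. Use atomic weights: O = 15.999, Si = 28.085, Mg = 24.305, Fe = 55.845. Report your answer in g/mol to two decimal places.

232.31 g/mol

The formula mass is the sum 1×24.305 + 1×55.845 + 2×28.085 + 6×15.999.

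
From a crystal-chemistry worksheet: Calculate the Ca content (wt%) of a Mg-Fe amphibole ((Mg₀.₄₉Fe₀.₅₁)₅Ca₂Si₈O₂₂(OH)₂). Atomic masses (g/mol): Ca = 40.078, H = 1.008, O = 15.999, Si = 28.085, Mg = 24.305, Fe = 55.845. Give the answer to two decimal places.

M((Mg₀.₄₉Fe₀.₅₁)₅Ca₂Si₈O₂₂(OH)₂) = 892.780 g/mol.
Ca contributes 2 × 40.078 = 80.156 g per mole.
80.156/892.780 = 0.0898 → 8.98%.

8.98 wt%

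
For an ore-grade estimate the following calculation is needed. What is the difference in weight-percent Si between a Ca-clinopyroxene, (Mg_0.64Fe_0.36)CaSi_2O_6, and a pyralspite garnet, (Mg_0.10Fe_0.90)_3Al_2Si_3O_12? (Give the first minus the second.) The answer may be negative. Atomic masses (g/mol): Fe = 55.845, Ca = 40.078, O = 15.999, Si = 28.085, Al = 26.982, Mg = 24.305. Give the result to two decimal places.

Si in (Mg_0.64Fe_0.36)CaSi_2O_6: molar mass 227.901 g/mol; 2×28.085 = 56.170 g → 24.65 wt%.
Si in (Mg_0.10Fe_0.90)_3Al_2Si_3O_12: molar mass 488.280 g/mol; 3×28.085 = 84.255 g → 17.26 wt%.
Difference = 24.65 − 17.26 = 7.39 percentage points.

7.39 percentage points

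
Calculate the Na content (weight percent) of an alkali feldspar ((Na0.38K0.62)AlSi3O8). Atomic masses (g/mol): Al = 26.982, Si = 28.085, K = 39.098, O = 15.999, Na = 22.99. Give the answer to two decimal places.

M((Na0.38K0.62)AlSi3O8) = 272.206 g/mol.
Na contributes 0.38 × 22.99 = 8.736 g per mole.
8.736/272.206 = 0.0321 → 3.21%.

3.21 weight percent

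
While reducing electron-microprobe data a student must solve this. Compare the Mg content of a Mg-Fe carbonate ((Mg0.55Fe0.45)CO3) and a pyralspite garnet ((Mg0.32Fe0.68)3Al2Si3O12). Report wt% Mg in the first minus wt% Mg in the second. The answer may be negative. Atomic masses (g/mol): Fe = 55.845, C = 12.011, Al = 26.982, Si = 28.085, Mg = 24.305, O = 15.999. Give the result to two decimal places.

8.58 percentage points

First mineral: 13.368 g Mg in 98.506 g formula = 13.57 wt% Mg.
Second mineral: 23.333 g Mg in 467.464 g formula = 4.99 wt% Mg.
13.57% − 4.99% gives a difference of 8.58 percentage points.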